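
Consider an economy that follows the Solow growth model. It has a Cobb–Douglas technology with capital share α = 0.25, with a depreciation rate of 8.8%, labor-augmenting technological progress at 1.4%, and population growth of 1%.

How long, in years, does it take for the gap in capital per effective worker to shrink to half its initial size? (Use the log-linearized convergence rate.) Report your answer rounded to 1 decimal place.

Near the steady state the convergence rate is λ = (1 − α)(n + g + δ).
λ = (1 − 0.25) × 0.112 = 0.75 × 0.112 = 0.0840
Half-life = ln 2 / λ = 0.6931 / 0.0840 ≈ 8.25 years

about 8.3 years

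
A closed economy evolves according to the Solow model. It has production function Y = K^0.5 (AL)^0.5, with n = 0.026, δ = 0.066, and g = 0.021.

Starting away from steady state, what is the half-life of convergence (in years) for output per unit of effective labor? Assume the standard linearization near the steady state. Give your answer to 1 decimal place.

about 12.3 years

Near the steady state the convergence rate is λ = (1 − α)(n + g + δ).
λ = (1 − 0.5) × 0.113 = 0.5 × 0.113 = 0.0565
Half-life = ln 2 / λ = 0.6931 / 0.0565 ≈ 12.27 years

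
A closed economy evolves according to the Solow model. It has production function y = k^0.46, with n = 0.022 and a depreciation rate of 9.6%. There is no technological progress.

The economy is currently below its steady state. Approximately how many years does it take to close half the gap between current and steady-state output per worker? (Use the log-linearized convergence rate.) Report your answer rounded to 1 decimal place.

about 10.9 years

Near the steady state the convergence rate is λ = (1 − α)(n + δ).
λ = (1 − 0.46) × 0.118 = 0.54 × 0.118 = 0.06372
Half-life = ln 2 / λ = 0.6931 / 0.06372 ≈ 10.88 years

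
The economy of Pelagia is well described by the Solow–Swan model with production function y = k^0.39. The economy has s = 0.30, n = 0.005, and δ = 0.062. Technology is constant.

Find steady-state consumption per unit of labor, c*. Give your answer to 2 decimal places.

c* ≈ 1.83

In steady state, investment equals break-even investment: s·k^α = (n + δ)·k.
Rearranging, k^(1−α) = s / (n + δ).
k^0.61 = 0.30 / (0.005 + 0.062) = 0.30 / 0.067 = 4.4776
k* = 4.4776^(1/0.61) ≈ 11.6758
y* = (k*)^α = 11.6758^0.39 ≈ 2.6076
c* = (1 − s)·y* = (1 − 0.30) × 2.6076 ≈ 1.8253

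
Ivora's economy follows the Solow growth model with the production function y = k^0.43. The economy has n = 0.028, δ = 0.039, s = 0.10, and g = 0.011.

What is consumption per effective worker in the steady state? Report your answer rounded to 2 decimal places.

In steady state, investment equals break-even investment: s·k^α = (n + g + δ)·k.
Rearranging, k^(1−α) = s / (n + g + δ).
k^0.57 = 0.10 / (0.028 + 0.011 + 0.039) = 0.10 / 0.078 = 1.2821
k* = 1.2821^(1/0.57) ≈ 1.5465
y* = (k*)^α = 1.5465^0.43 ≈ 1.2062
c* = (1 − s)·y* = (1 − 0.10) × 1.2062 ≈ 1.0856

c* ≈ 1.09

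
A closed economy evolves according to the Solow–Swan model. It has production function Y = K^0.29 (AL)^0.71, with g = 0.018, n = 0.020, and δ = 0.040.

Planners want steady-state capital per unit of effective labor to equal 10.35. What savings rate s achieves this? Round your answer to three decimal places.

s ≈ 0.410

In steady state, investment equals break-even investment: s·k^α = (n + g + δ)·k.
So s / (n + g + δ) = (k*)^(1−α) = 10.35^0.71 = 5.2554.
Therefore s = 5.2554 × (n + g + δ) = 5.2554 × 0.078 = 0.4099.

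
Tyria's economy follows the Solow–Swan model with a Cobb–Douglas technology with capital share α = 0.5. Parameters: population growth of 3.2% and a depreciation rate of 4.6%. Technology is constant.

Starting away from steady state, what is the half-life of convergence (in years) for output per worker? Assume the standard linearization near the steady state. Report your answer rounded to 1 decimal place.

t_½ ≈ 17.8 years

Near the steady state the convergence rate is λ = (1 − α)(n + δ).
λ = (1 − 0.5) × 0.078 = 0.5 × 0.078 = 0.0390
Half-life = ln 2 / λ = 0.6931 / 0.0390 ≈ 17.77 years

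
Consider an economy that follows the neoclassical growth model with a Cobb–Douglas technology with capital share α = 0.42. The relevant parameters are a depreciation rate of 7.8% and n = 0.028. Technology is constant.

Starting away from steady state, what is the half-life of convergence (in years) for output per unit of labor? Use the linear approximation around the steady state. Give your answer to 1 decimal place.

Near the steady state the convergence rate is λ = (1 − α)(n + δ).
λ = (1 − 0.42) × 0.106 = 0.58 × 0.106 = 0.06148
Half-life = ln 2 / λ = 0.6931 / 0.06148 ≈ 11.27 years

half-life ≈ 11.3 years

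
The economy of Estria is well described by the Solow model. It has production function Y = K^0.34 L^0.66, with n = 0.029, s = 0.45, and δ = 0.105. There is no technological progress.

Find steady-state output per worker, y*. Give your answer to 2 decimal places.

At the steady state, Δk = 0, so s·k^α = (n + δ)·k.
Dividing both sides by k: k^(1−α) = s / (n + δ).
k^0.66 = 0.45 / (0.029 + 0.105) = 0.45 / 0.134 = 3.3582
k* = 3.3582^(1/0.66) ≈ 6.2680
y* = (k*)^α = 6.2680^0.34 ≈ 1.8665

y* ≈ 1.87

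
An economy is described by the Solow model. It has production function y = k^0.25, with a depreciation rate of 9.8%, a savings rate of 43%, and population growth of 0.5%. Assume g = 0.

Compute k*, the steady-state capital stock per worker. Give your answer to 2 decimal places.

k* ≈ 6.72

In steady state, investment equals break-even investment: s·k^α = (n + δ)·k.
Rearranging, k^(1−α) = s / (n + δ).
k^0.75 = 0.43 / (0.005 + 0.098) = 0.43 / 0.103 = 4.1748
k* = 4.1748^(1/0.75) ≈ 6.7222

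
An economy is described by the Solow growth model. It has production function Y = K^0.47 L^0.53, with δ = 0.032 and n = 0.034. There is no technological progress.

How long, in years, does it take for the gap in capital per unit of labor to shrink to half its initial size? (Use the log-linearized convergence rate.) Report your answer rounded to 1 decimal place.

about 19.8 years

Near the steady state the convergence rate is λ = (1 − α)(n + δ).
λ = (1 − 0.47) × 0.066 = 0.53 × 0.066 = 0.03498
Half-life = ln 2 / λ = 0.6931 / 0.03498 ≈ 19.81 years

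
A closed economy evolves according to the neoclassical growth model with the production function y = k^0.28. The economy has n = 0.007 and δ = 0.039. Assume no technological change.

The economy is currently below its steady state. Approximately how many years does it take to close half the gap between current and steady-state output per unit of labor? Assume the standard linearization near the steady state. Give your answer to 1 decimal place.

half-life ≈ 20.9 years

Near the steady state the convergence rate is λ = (1 − α)(n + δ).
λ = (1 − 0.28) × 0.046 = 0.72 × 0.046 = 0.03312
Half-life = ln 2 / λ = 0.6931 / 0.03312 ≈ 20.93 years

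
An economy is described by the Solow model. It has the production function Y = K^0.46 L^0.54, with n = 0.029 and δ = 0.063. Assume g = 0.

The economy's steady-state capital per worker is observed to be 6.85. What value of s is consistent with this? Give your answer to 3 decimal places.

Steady state requires s·f(k) = (n + δ)·k, i.e. s·k^α = (n + δ)·k.
So s / (n + δ) = (k*)^(1−α) = 6.85^0.54 = 2.8267.
Therefore s = 2.8267 × (n + δ) = 2.8267 × 0.092 = 0.2601.

s ≈ 0.260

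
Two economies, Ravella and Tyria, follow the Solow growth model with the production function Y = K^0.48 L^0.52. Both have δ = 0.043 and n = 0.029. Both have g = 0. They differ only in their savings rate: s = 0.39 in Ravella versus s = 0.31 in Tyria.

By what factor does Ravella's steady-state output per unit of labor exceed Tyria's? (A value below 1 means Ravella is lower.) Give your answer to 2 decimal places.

Steady-state y* = [s/(n + δ)]^(α/(1−α)), so the ratio is [ (s_R/(n + δ)_R) / (s_T/(n + δ)_T) ]^0.9231.
s_R/(n + δ)_R = 0.39/0.072 = 5.4167; s_T/(n + δ)_T = 0.31/0.072 = 4.3056.
Ratio = (5.4167/4.3056)^0.9231 = 1.2581^0.9231 ≈ 1.2361

ratio ≈ 1.24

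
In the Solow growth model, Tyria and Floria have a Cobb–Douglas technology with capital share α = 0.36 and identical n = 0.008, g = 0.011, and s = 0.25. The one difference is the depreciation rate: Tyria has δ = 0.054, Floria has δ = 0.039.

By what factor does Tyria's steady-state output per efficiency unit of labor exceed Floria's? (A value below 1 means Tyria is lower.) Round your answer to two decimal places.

Steady-state y* = [s/(n + g + δ)]^(α/(1−α)), so the ratio is [ (s_T/(n + g + δ)_T) / (s_F/(n + g + δ)_F) ]^0.5625.
s_T/(n + g + δ)_T = 0.25/0.073 = 3.4247; s_F/(n + g + δ)_F = 0.25/0.058 = 4.3103.
Ratio = (3.4247/4.3103)^0.5625 = 0.7945^0.5625 ≈ 0.8786

y*_T / y*_F ≈ 0.88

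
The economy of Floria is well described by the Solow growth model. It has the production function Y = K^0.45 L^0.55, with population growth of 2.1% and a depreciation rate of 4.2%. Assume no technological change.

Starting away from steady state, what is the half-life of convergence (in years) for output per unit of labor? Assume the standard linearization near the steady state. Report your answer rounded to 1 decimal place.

Near the steady state the convergence rate is λ = (1 − α)(n + δ).
λ = (1 − 0.45) × 0.063 = 0.55 × 0.063 = 0.03465
Half-life = ln 2 / λ = 0.6931 / 0.03465 ≈ 20.00 years

t_½ ≈ 20.0 years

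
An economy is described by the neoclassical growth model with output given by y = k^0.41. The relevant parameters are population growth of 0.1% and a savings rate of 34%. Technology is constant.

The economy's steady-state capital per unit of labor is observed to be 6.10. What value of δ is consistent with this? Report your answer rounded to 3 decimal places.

δ ≈ 0.116

In steady state, investment equals break-even investment: s·k^α = (n + δ)·k.
So s / (n + δ) = (k*)^(1−α) = 6.10^0.59 = 2.9063.
Therefore n + δ = s / 2.9063 = 0.34 / 2.9063 = 0.1170, so δ = 0.1170 − 0.001 = 0.1160.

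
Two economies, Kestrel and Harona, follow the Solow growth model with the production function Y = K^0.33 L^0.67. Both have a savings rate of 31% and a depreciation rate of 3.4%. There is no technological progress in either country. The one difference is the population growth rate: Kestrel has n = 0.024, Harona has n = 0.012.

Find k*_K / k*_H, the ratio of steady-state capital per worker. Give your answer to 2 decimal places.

Steady-state k* = [s/(n + δ)]^(1/(1−α)), so the ratio is [ (s_K/(n + δ)_K) / (s_H/(n + δ)_H) ]^1.4925.
s_K/(n + δ)_K = 0.31/0.058 = 5.3448; s_H/(n + δ)_H = 0.31/0.046 = 6.7391.
Ratio = (5.3448/6.7391)^1.4925 = 0.7931^1.4925 ≈ 0.7075

k*_K / k*_H ≈ 0.71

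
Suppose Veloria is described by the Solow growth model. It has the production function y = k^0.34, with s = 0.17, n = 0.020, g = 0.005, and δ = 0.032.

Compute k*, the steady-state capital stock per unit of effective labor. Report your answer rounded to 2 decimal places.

k* = 5.24

Steady state requires s·f(k) = (n + g + δ)·k, i.e. s·k^α = (n + g + δ)·k.
Dividing both sides by k: k^(1−α) = s / (n + g + δ).
k^0.66 = 0.17 / (0.020 + 0.005 + 0.032) = 0.17 / 0.057 = 2.9825
k* = 2.9825^(1/0.66) ≈ 5.2367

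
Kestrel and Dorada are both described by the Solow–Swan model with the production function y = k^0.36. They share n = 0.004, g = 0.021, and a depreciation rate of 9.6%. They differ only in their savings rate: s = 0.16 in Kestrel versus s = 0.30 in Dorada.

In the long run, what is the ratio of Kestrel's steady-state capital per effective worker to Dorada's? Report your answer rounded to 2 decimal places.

Steady-state k* = [s/(n + g + δ)]^(1/(1−α)), so the ratio is [ (s_K/(n + g + δ)_K) / (s_D/(n + g + δ)_D) ]^1.5625.
s_K/(n + g + δ)_K = 0.16/0.121 = 1.3223; s_D/(n + g + δ)_D = 0.30/0.121 = 2.4793.
Ratio = (1.3223/2.4793)^1.5625 = 0.5333^1.5625 ≈ 0.3744

ratio ≈ 0.37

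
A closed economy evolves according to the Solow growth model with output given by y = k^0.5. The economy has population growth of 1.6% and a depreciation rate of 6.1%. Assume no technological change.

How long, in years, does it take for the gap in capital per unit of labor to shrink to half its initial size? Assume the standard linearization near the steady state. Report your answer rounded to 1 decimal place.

Near the steady state the convergence rate is λ = (1 − α)(n + δ).
λ = (1 − 0.5) × 0.077 = 0.5 × 0.077 = 0.0385
Half-life = ln 2 / λ = 0.6931 / 0.0385 ≈ 18.00 years

half-life ≈ 18.0 years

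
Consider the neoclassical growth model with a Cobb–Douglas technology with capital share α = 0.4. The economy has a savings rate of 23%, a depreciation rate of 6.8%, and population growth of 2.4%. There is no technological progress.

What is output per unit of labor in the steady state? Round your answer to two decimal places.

y* = 1.84

Steady state requires s·f(k) = (n + δ)·k, i.e. s·k^α = (n + δ)·k.
Rearranging, k^(1−α) = s / (n + δ).
k^0.6 = 0.23 / (0.024 + 0.068) = 0.23 / 0.092 = 2.5000
k* = 2.5000^(1/0.6) ≈ 4.6050
y* = (k*)^α = 4.6050^0.4 ≈ 1.8420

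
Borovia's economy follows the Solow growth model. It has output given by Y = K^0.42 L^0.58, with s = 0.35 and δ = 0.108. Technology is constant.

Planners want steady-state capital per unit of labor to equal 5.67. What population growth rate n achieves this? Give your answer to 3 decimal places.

n ≈ 0.020

Steady state requires s·f(k) = (n + δ)·k, i.e. s·k^α = (n + δ)·k.
So s / (n + δ) = (k*)^(1−α) = 5.67^0.58 = 2.7358.
Therefore n + δ = s / 2.7358 = 0.35 / 2.7358 = 0.1279, so n = 0.1279 − 0.108 = 0.0199.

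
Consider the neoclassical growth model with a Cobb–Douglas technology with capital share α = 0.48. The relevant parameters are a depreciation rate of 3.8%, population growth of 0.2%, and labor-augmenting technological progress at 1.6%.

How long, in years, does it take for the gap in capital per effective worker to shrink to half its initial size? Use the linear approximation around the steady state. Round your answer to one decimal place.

about 23.8 years

Near the steady state the convergence rate is λ = (1 − α)(n + g + δ).
λ = (1 − 0.48) × 0.056 = 0.52 × 0.056 = 0.02912
Half-life = ln 2 / λ = 0.6931 / 0.02912 ≈ 23.80 years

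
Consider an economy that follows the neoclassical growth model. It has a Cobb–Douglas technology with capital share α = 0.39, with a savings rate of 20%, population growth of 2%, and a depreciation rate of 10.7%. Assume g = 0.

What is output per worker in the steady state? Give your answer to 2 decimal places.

y* = 1.34

At the steady state, Δk = 0, so s·k^α = (n + δ)·k.
Rearranging, k^(1−α) = s / (n + δ).
k^0.61 = 0.20 / (0.020 + 0.107) = 0.20 / 0.127 = 1.5748
k* = 1.5748^(1/0.61) ≈ 2.1053
y* = (k*)^α = 2.1053^0.39 ≈ 1.3369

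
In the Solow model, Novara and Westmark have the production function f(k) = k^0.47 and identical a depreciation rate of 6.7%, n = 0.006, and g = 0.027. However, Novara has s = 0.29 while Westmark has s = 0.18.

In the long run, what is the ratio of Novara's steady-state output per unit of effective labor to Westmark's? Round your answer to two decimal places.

y*_N / y*_W ≈ 1.53

Steady-state y* = [s/(n + g + δ)]^(α/(1−α)), so the ratio is [ (s_N/(n + g + δ)_N) / (s_W/(n + g + δ)_W) ]^0.8868.
s_N/(n + g + δ)_N = 0.29/0.100 = 2.9000; s_W/(n + g + δ)_W = 0.18/0.100 = 1.8000.
Ratio = (2.9000/1.8000)^0.8868 = 1.6111^0.8868 ≈ 1.5264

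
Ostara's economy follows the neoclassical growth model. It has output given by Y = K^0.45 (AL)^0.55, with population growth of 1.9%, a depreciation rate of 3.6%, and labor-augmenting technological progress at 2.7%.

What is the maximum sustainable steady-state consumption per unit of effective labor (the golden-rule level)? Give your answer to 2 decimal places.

At the golden rule, f'(k) = n + g + δ, so α·k^(α−1) = n + g + δ and k_gold = (α/(n + g + δ))^(1/(1−α)).
k_gold = (0.45/0.082)^(1/0.55) = 5.4878^1.8182 ≈ 22.0991
c_gold = f(k_gold) − (n + g + δ)·k_gold = 4.0269 − 0.082×22.0991 ≈ 2.2148

c_gold ≈ 2.21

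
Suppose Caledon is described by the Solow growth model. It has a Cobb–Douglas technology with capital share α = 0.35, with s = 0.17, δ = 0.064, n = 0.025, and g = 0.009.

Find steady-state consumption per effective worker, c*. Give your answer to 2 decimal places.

c* ≈ 1.12

Steady state requires s·f(k) = (n + g + δ)·k, i.e. s·k^α = (n + g + δ)·k.
Dividing both sides by k: k^(1−α) = s / (n + g + δ).
k^0.65 = 0.17 / (0.025 + 0.009 + 0.064) = 0.17 / 0.098 = 1.7347
k* = 1.7347^(1/0.65) ≈ 2.3337
y* = (k*)^α = 2.3337^0.35 ≈ 1.3453
c* = (1 − s)·y* = (1 − 0.17) × 1.3453 ≈ 1.1166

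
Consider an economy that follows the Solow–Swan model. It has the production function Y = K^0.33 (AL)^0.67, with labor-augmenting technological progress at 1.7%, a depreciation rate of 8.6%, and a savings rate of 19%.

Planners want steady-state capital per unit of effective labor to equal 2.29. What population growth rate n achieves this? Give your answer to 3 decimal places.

At the steady state, Δk = 0, so s·k^α = (n + g + δ)·k.
So s / (n + g + δ) = (k*)^(1−α) = 2.29^0.67 = 1.7422.
Therefore n + g + δ = s / 1.7422 = 0.19 / 1.7422 = 0.1091, so n = 0.1091 − 0.103 = 0.0061.

n ≈ 0.006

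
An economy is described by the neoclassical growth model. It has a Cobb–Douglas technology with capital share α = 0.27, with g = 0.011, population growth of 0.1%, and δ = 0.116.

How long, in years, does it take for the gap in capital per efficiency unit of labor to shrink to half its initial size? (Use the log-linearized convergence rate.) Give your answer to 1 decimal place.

Near the steady state the convergence rate is λ = (1 − α)(n + g + δ).
λ = (1 − 0.27) × 0.128 = 0.73 × 0.128 = 0.09344
Half-life = ln 2 / λ = 0.6931 / 0.09344 ≈ 7.42 years

half-life ≈ 7.4 years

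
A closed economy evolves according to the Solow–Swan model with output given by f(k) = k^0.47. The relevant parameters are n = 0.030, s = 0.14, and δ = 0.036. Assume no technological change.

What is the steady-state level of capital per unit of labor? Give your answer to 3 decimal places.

At the steady state, Δk = 0, so s·k^α = (n + δ)·k.
Rearranging, k^(1−α) = s / (n + δ).
k^0.53 = 0.14 / (0.030 + 0.036) = 0.14 / 0.066 = 2.1212
k* = 2.1212^(1/0.53) ≈ 4.1323

k* ≈ 4.132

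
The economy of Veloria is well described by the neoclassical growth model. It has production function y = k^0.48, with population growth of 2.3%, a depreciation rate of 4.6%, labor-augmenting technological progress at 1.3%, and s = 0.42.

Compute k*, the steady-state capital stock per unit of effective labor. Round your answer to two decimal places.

In steady state, investment equals break-even investment: s·k^α = (n + g + δ)·k.
Rearranging, k^(1−α) = s / (n + g + δ).
k^0.52 = 0.42 / (0.023 + 0.013 + 0.046) = 0.42 / 0.082 = 5.1220
k* = 5.1220^(1/0.52) ≈ 23.1370

k* ≈ 23.14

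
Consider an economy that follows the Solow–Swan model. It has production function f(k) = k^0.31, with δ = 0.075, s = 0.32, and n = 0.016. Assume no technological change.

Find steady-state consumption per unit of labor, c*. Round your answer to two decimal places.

At the steady state, Δk = 0, so s·k^α = (n + δ)·k.
Rearranging, k^(1−α) = s / (n + δ).
k^0.69 = 0.32 / (0.016 + 0.075) = 0.32 / 0.091 = 3.5165
k* = 3.5165^(1/0.69) ≈ 6.1868
y* = (k*)^α = 6.1868^0.31 ≈ 1.7594
c* = (1 − s)·y* = (1 − 0.32) × 1.7594 ≈ 1.1964

c* = 1.20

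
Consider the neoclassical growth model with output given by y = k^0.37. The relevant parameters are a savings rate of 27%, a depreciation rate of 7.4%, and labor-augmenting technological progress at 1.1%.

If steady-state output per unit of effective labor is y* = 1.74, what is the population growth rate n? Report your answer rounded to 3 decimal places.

n ≈ 0.020

Steady state requires s·f(k) = (n + g + δ)·k, i.e. s·k^α = (n + g + δ)·k.
Since y* = [s/(n + g + δ)]^(α/(1−α)), we have s/(n + g + δ) = (y*)^((1−α)/α) = 1.74^1.7027 = 2.5679.
Therefore n + g + δ = s / 2.5679 = 0.27 / 2.5679 = 0.1051, so n = 0.1051 − 0.085 = 0.0201.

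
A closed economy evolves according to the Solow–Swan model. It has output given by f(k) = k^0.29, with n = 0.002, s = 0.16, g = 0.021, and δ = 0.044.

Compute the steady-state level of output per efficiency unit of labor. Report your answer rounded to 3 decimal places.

y* = 1.427

At the steady state, Δk = 0, so s·k^α = (n + g + δ)·k.
Rearranging, k^(1−α) = s / (n + g + δ).
k^0.71 = 0.16 / (0.002 + 0.021 + 0.044) = 0.16 / 0.067 = 2.3881
k* = 2.3881^(1/0.71) ≈ 3.4078
y* = (k*)^α = 3.4078^0.29 ≈ 1.4270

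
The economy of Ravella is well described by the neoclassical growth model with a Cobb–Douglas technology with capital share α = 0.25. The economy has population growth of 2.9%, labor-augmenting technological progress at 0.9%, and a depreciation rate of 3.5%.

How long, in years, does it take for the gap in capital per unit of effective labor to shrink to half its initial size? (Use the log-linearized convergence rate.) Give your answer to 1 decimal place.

Near the steady state the convergence rate is λ = (1 − α)(n + g + δ).
λ = (1 − 0.25) × 0.073 = 0.75 × 0.073 = 0.05475
Half-life = ln 2 / λ = 0.6931 / 0.05475 ≈ 12.66 years

t_½ ≈ 12.7 years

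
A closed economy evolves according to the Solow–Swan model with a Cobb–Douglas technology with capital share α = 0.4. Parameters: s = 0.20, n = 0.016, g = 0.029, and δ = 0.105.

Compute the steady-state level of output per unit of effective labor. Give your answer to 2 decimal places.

y* ≈ 1.21

At the steady state, Δk = 0, so s·k^α = (n + g + δ)·k.
Dividing both sides by k: k^(1−α) = s / (n + g + δ).
k^0.6 = 0.20 / (0.016 + 0.029 + 0.105) = 0.20 / 0.150 = 1.3333
k* = 1.3333^(1/0.6) ≈ 1.6152
y* = (k*)^α = 1.6152^0.4 ≈ 1.2114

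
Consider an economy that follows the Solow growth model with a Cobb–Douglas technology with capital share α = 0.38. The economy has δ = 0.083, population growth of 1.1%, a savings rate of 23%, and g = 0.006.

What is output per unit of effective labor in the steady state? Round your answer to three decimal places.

y* = 1.666

Steady state requires s·f(k) = (n + g + δ)·k, i.e. s·k^α = (n + g + δ)·k.
Dividing both sides by k: k^(1−α) = s / (n + g + δ).
k^0.62 = 0.23 / (0.011 + 0.006 + 0.083) = 0.23 / 0.100 = 2.3000
k* = 2.3000^(1/0.62) ≈ 3.8321
y* = (k*)^α = 3.8321^0.38 ≈ 1.6661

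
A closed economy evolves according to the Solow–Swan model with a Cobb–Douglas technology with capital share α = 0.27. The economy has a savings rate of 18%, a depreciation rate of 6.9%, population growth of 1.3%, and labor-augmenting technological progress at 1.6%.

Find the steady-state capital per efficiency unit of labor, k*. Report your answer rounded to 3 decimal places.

k* = 2.300

At the steady state, Δk = 0, so s·k^α = (n + g + δ)·k.
Rearranging, k^(1−α) = s / (n + g + δ).
k^0.73 = 0.18 / (0.013 + 0.016 + 0.069) = 0.18 / 0.098 = 1.8367
k* = 1.8367^(1/0.73) ≈ 2.2998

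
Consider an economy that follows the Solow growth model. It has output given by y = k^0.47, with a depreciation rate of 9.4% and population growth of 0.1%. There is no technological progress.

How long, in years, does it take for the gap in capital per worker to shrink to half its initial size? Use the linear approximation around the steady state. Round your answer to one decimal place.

Near the steady state the convergence rate is λ = (1 − α)(n + δ).
λ = (1 − 0.47) × 0.095 = 0.53 × 0.095 = 0.05035
Half-life = ln 2 / λ = 0.6931 / 0.05035 ≈ 13.77 years

half-life ≈ 13.8 years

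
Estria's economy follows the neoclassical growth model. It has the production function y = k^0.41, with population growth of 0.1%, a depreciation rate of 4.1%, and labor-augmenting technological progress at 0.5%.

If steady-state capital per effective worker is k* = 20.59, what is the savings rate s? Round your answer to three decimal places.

s ≈ 0.280

In steady state, investment equals break-even investment: s·k^α = (n + g + δ)·k.
So s / (n + g + δ) = (k*)^(1−α) = 20.59^0.59 = 5.9574.
Therefore s = 5.9574 × (n + g + δ) = 5.9574 × 0.047 = 0.2800.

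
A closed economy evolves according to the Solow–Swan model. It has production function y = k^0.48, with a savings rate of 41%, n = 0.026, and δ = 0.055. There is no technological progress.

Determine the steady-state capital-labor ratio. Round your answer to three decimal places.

k* = 22.616

At the steady state, Δk = 0, so s·k^α = (n + δ)·k.
Dividing both sides by k: k^(1−α) = s / (n + δ).
k^0.52 = 0.41 / (0.026 + 0.055) = 0.41 / 0.081 = 5.0617
k* = 5.0617^(1/0.52) ≈ 22.6160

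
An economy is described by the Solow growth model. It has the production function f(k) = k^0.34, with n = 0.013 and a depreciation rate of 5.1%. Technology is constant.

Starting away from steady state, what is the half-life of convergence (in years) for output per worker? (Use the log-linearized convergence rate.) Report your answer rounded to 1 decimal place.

t_½ ≈ 16.4 years

Near the steady state the convergence rate is λ = (1 − α)(n + δ).
λ = (1 − 0.34) × 0.064 = 0.66 × 0.064 = 0.04224
Half-life = ln 2 / λ = 0.6931 / 0.04224 ≈ 16.41 years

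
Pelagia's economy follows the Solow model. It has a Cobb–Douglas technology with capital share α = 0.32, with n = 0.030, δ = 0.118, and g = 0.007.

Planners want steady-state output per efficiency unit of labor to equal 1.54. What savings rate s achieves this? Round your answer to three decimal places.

Steady state requires s·f(k) = (n + g + δ)·k, i.e. s·k^α = (n + g + δ)·k.
Since y* = [s/(n + g + δ)]^(α/(1−α)), we have s/(n + g + δ) = (y*)^((1−α)/α) = 1.54^2.125 = 2.5031.
Therefore s = 2.5031 × (n + g + δ) = 2.5031 × 0.155 = 0.3880.

s ≈ 0.388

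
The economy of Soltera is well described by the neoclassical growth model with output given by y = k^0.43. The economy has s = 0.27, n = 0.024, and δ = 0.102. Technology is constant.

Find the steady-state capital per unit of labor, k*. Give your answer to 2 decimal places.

k* = 3.81

In steady state, investment equals break-even investment: s·k^α = (n + δ)·k.
Dividing both sides by k: k^(1−α) = s / (n + δ).
k^0.57 = 0.27 / (0.024 + 0.102) = 0.27 / 0.126 = 2.1429
k* = 2.1429^(1/0.57) ≈ 3.8081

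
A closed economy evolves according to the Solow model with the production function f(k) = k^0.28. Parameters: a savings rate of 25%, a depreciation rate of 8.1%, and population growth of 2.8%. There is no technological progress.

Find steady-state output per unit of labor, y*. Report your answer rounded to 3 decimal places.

y* = 1.381

At the steady state, Δk = 0, so s·k^α = (n + δ)·k.
Dividing both sides by k: k^(1−α) = s / (n + δ).
k^0.72 = 0.25 / (0.028 + 0.081) = 0.25 / 0.109 = 2.2936
k* = 2.2936^(1/0.72) ≈ 3.1675
y* = (k*)^α = 3.1675^0.28 ≈ 1.3810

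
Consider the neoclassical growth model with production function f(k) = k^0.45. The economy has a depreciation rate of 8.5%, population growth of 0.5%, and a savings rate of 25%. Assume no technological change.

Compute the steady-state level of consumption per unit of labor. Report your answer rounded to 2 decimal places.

Steady state requires s·f(k) = (n + δ)·k, i.e. s·k^α = (n + δ)·k.
Rearranging, k^(1−α) = s / (n + δ).
k^0.55 = 0.25 / (0.005 + 0.085) = 0.25 / 0.090 = 2.7778
k* = 2.7778^(1/0.55) ≈ 6.4081
y* = (k*)^α = 6.4081^0.45 ≈ 2.3069
c* = (1 − s)·y* = (1 − 0.25) × 2.3069 ≈ 1.7302

c* = 1.73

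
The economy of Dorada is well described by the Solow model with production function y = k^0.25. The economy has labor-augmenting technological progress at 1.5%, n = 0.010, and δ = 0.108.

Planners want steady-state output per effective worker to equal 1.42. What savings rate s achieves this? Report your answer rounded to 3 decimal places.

s ≈ 0.381

At the steady state, Δk = 0, so s·k^α = (n + g + δ)·k.
Since y* = [s/(n + g + δ)]^(α/(1−α)), we have s/(n + g + δ) = (y*)^((1−α)/α) = 1.42^3 = 2.8633.
Therefore s = 2.8633 × (n + g + δ) = 2.8633 × 0.133 = 0.3808.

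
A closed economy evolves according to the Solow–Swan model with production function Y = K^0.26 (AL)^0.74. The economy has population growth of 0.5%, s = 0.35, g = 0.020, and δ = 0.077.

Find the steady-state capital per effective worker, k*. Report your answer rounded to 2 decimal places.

In steady state, investment equals break-even investment: s·k^α = (n + g + δ)·k.
Rearranging, k^(1−α) = s / (n + g + δ).
k^0.74 = 0.35 / (0.005 + 0.020 + 0.077) = 0.35 / 0.102 = 3.4314
k* = 3.4314^(1/0.74) ≈ 5.2919

k* = 5.29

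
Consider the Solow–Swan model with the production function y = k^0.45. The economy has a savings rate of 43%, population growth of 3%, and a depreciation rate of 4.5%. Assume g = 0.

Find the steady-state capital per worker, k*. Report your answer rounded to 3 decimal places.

Steady state requires s·f(k) = (n + δ)·k, i.e. s·k^α = (n + δ)·k.
Dividing both sides by k: k^(1−α) = s / (n + δ).
k^0.55 = 0.43 / (0.030 + 0.045) = 0.43 / 0.075 = 5.7333
k* = 5.7333^(1/0.55) ≈ 23.9286

k* ≈ 23.929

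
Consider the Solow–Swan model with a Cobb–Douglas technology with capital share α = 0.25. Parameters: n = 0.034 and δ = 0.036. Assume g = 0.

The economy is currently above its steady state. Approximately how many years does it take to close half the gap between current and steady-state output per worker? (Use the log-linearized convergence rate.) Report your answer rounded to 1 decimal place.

Near the steady state the convergence rate is λ = (1 − α)(n + δ).
λ = (1 − 0.25) × 0.070 = 0.75 × 0.070 = 0.0525
Half-life = ln 2 / λ = 0.6931 / 0.0525 ≈ 13.20 years

about 13.2 years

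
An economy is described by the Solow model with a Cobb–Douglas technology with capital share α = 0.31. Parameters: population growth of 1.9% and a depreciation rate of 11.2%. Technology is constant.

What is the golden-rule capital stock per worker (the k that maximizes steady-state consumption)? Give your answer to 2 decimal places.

The golden rule sets f'(k) = n + δ, i.e. α·k^(α−1) = n + δ.
So k^(1−α) = α / (n + δ) = 0.31 / 0.131 = 2.3664.
k_gold = 2.3664^(1/0.69) ≈ 3.4846

k_gold ≈ 3.48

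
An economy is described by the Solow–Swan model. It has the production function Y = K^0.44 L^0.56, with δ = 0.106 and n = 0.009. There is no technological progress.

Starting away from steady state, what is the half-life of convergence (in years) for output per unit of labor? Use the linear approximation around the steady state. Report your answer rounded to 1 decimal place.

t_½ ≈ 10.8 years

Near the steady state the convergence rate is λ = (1 − α)(n + δ).
λ = (1 − 0.44) × 0.115 = 0.56 × 0.115 = 0.0644
Half-life = ln 2 / λ = 0.6931 / 0.0644 ≈ 10.76 years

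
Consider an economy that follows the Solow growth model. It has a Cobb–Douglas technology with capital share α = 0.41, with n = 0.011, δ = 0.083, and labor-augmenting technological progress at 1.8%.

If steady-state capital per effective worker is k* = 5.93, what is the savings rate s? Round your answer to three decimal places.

Steady state requires s·f(k) = (n + g + δ)·k, i.e. s·k^α = (n + g + δ)·k.
So s / (n + g + δ) = (k*)^(1−α) = 5.93^0.59 = 2.8583.
Therefore s = 2.8583 × (n + g + δ) = 2.8583 × 0.112 = 0.3201.

s ≈ 0.320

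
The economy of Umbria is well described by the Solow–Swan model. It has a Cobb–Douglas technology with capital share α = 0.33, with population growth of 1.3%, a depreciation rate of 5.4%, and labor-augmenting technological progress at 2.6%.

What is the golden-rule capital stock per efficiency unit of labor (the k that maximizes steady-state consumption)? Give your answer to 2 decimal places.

k_gold ≈ 6.62

The golden rule sets f'(k) = n + g + δ, i.e. α·k^(α−1) = n + g + δ.
So k^(1−α) = α / (n + g + δ) = 0.33 / 0.093 = 3.5484.
k_gold = 3.5484^(1/0.67) ≈ 6.6213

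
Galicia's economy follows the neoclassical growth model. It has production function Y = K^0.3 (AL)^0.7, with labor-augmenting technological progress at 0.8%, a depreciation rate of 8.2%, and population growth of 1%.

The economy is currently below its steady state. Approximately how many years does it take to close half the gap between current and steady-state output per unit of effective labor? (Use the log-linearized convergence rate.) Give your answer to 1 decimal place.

t_½ ≈ 9.9 years

Near the steady state the convergence rate is λ = (1 − α)(n + g + δ).
λ = (1 − 0.3) × 0.100 = 0.7 × 0.100 = 0.0700
Half-life = ln 2 / λ = 0.6931 / 0.0700 ≈ 9.90 years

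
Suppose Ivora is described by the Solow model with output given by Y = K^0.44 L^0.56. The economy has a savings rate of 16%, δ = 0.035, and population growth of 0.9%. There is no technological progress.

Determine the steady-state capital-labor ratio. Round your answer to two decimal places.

At the steady state, Δk = 0, so s·k^α = (n + δ)·k.
Dividing both sides by k: k^(1−α) = s / (n + δ).
k^0.56 = 0.16 / (0.009 + 0.035) = 0.16 / 0.044 = 3.6364
k* = 3.6364^(1/0.56) ≈ 10.0277

k* = 10.03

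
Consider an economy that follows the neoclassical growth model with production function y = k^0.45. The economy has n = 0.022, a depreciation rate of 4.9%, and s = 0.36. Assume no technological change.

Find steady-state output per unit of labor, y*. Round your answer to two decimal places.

Steady state requires s·f(k) = (n + δ)·k, i.e. s·k^α = (n + δ)·k.
Rearranging, k^(1−α) = s / (n + δ).
k^0.55 = 0.36 / (0.022 + 0.049) = 0.36 / 0.071 = 5.0704
k* = 5.0704^(1/0.55) ≈ 19.1379
y* = (k*)^α = 19.1379^0.45 ≈ 3.7744

y* = 3.77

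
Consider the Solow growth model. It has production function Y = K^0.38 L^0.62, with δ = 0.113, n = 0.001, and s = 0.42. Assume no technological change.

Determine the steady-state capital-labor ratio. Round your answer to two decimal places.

In steady state, investment equals break-even investment: s·k^α = (n + δ)·k.
Dividing both sides by k: k^(1−α) = s / (n + δ).
k^0.62 = 0.42 / (0.001 + 0.113) = 0.42 / 0.114 = 3.6842
k* = 3.6842^(1/0.62) ≈ 8.1933

k* ≈ 8.19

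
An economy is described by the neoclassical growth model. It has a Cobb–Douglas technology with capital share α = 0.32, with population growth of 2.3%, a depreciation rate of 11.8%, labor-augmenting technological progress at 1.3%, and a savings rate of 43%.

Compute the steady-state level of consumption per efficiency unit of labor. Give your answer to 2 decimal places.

c* ≈ 0.92

In steady state, investment equals break-even investment: s·k^α = (n + g + δ)·k.
Rearranging, k^(1−α) = s / (n + g + δ).
k^0.68 = 0.43 / (0.023 + 0.013 + 0.118) = 0.43 / 0.154 = 2.7922
k* = 2.7922^(1/0.68) ≈ 4.5269
y* = (k*)^α = 4.5269^0.32 ≈ 1.6213
c* = (1 − s)·y* = (1 − 0.43) × 1.6213 ≈ 0.9241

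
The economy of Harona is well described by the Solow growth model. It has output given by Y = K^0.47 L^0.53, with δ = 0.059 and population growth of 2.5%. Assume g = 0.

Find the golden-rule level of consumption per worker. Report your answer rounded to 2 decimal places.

c_gold ≈ 2.44

At the golden rule, f'(k) = n + δ, so α·k^(α−1) = n + δ and k_gold = (α/(n + δ))^(1/(1−α)).
k_gold = (0.47/0.084)^(1/0.53) = 5.5952^1.8868 ≈ 25.7619
c_gold = f(k_gold) − (n + δ)·k_gold = 4.6043 − 0.084×25.7619 ≈ 2.4403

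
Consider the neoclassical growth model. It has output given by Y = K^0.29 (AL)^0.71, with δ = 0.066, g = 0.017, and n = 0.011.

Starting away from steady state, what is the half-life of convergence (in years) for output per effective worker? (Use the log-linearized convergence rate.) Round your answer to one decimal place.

t_½ ≈ 10.4 years

Near the steady state the convergence rate is λ = (1 − α)(n + g + δ).
λ = (1 − 0.29) × 0.094 = 0.71 × 0.094 = 0.06674
Half-life = ln 2 / λ = 0.6931 / 0.06674 ≈ 10.39 years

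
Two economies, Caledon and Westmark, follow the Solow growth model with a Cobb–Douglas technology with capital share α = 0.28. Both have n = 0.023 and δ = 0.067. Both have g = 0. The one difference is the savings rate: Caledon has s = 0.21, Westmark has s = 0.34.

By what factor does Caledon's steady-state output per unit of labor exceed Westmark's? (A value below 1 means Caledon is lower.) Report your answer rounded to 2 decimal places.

Steady-state y* = [s/(n + δ)]^(α/(1−α)), so the ratio is [ (s_C/(n + δ)_C) / (s_W/(n + δ)_W) ]^0.3889.
s_C/(n + δ)_C = 0.21/0.090 = 2.3333; s_W/(n + δ)_W = 0.34/0.090 = 3.7778.
Ratio = (2.3333/3.7778)^0.3889 = 0.6176^0.3889 ≈ 0.8291

y*_C / y*_W ≈ 0.83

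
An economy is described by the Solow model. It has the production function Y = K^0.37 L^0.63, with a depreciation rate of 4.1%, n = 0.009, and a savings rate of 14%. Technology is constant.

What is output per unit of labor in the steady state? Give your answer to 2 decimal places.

y* = 1.83

In steady state, investment equals break-even investment: s·k^α = (n + δ)·k.
Rearranging, k^(1−α) = s / (n + δ).
k^0.63 = 0.14 / (0.009 + 0.041) = 0.14 / 0.050 = 2.8000
k* = 2.8000^(1/0.63) ≈ 5.1260
y* = (k*)^α = 5.1260^0.37 ≈ 1.8307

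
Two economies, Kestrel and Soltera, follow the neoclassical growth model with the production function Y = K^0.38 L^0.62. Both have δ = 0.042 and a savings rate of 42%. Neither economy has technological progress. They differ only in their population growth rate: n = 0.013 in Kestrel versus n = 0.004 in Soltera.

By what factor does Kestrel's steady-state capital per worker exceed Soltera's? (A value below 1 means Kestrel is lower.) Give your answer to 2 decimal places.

k*_K / k*_S ≈ 0.75

Steady-state k* = [s/(n + δ)]^(1/(1−α)), so the ratio is [ (s_K/(n + δ)_K) / (s_S/(n + δ)_S) ]^1.6129.
s_K/(n + δ)_K = 0.42/0.055 = 7.6364; s_S/(n + δ)_S = 0.42/0.046 = 9.1304.
Ratio = (7.6364/9.1304)^1.6129 = 0.8364^1.6129 ≈ 0.7497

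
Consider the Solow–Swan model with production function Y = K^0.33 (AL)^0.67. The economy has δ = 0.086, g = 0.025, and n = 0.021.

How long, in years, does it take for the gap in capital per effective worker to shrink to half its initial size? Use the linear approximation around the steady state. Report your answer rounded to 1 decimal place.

about 7.8 years

Near the steady state the convergence rate is λ = (1 − α)(n + g + δ).
λ = (1 − 0.33) × 0.132 = 0.67 × 0.132 = 0.08844
Half-life = ln 2 / λ = 0.6931 / 0.08844 ≈ 7.84 years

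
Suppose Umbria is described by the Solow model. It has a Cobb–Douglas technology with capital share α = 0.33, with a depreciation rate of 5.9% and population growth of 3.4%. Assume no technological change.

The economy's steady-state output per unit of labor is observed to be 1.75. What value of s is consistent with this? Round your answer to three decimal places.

s ≈ 0.290

In steady state, investment equals break-even investment: s·k^α = (n + δ)·k.
Since y* = [s/(n + δ)]^(α/(1−α)), we have s/(n + δ) = (y*)^((1−α)/α) = 1.75^2.0303 = 3.1149.
Therefore s = 3.1149 × (n + δ) = 3.1149 × 0.093 = 0.2897.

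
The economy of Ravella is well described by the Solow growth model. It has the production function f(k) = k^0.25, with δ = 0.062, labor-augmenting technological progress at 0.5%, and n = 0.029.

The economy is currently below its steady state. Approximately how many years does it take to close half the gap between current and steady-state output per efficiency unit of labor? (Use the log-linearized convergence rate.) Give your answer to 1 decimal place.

half-life ≈ 9.6 years

Near the steady state the convergence rate is λ = (1 − α)(n + g + δ).
λ = (1 − 0.25) × 0.096 = 0.75 × 0.096 = 0.0720
Half-life = ln 2 / λ = 0.6931 / 0.0720 ≈ 9.63 years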